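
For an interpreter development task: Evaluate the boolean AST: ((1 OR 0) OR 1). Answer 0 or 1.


Step 1: Evaluate inner node
  1 OR 0 = 1
Step 2: Evaluate root node
  1 OR 1 = 1

1


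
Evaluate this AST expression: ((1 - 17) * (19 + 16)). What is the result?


Expression: ((1 - 17) * (19 + 16))
Evaluating step by step:
  1 - 17 = -16
  19 + 16 = 35
  -16 * 35 = -560
Result: -560

-560


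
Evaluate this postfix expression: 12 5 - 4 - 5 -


Processing tokens left to right:
Push 12, Push 5
Pop 12 and 5, compute 12 - 5 = 7, push 7
Push 4
Pop 7 and 4, compute 7 - 4 = 3, push 3
Push 5
Pop 3 and 5, compute 3 - 5 = -2, push -2
Stack result: -2

-2


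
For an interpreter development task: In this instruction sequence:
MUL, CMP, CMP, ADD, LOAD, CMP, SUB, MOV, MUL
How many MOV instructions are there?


Scanning instruction sequence for MOV:
  Position 1: MUL
  Position 2: CMP
  Position 3: CMP
  Position 4: ADD
  Position 5: LOAD
  Position 6: CMP
  Position 7: SUB
  Position 8: MOV <- MATCH
  Position 9: MUL
Matches at positions: [8]
Total MOV count: 1

1


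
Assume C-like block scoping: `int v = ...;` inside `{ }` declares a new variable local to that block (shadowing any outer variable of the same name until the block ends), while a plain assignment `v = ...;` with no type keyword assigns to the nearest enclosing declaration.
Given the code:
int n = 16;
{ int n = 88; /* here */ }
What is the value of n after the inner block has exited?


Analyzing scoping rules:
Outer scope: declares n = 16
Inner block: 'int n = 88;' declares a NEW n that shadows the outer one
When the block exits the inner n goes out of scope; the outer n was never modified -> 16
Result: 16

16


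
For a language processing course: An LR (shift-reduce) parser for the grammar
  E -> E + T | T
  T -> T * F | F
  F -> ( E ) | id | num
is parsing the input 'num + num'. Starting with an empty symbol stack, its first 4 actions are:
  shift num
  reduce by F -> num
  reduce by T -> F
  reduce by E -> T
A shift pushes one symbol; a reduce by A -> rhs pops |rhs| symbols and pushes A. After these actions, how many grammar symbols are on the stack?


Tracking the symbol stack through each action:
  Action 1: shift 'num' : push -> stack = [num] (size 1)
  Action 2: reduce by F -> num : pop 1, push F -> stack = [F] (size 1)
  Action 3: reduce by T -> F : pop 1, push T -> stack = [T] (size 1)
  Action 4: reduce by E -> T : pop 1, push E -> stack = [E] (size 1)
Final stack size: 1

1


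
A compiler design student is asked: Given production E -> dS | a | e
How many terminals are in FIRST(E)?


Production: E -> dS | a | e
Examining each alternative for leading terminals:
  E -> dS : first terminal = 'd'
  E -> a : first terminal = 'a'
  E -> e : first terminal = 'e'
FIRST(E) = {a, d, e}
Count: 3

3


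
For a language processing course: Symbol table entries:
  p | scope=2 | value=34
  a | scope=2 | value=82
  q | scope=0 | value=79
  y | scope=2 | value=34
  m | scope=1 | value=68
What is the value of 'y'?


Searching symbol table for 'y':
  p | scope=2 | value=34
  a | scope=2 | value=82
  q | scope=0 | value=79
  y | scope=2 | value=34 <- MATCH
  m | scope=1 | value=68
Found 'y' at scope 2 with value 34

34


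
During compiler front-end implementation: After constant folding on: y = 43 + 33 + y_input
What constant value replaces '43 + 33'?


Identifying constant sub-expression:
  Original: y = 43 + 33 + y_input
  43 and 33 are both compile-time constants
  Evaluating: 43 + 33 = 76
  After folding: y = 76 + y_input

76


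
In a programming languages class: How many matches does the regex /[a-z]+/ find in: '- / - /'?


Pattern: /[a-z]+/ (identifiers)
Input: '- / - /'
Scanning for matches:
Total matches: 0

0


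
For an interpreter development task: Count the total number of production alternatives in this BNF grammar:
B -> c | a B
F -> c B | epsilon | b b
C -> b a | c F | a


Counting alternatives per rule:
  B: 2 alternative(s)
  F: 3 alternative(s)
  C: 3 alternative(s)
Sum: 2 + 3 + 3 = 8

8


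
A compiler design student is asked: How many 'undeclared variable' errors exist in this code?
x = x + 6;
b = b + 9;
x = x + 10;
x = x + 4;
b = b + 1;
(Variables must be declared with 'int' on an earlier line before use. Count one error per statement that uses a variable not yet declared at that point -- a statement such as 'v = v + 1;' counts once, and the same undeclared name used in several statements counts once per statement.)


Scanning code line by line:
  Line 1: use 'x' -> ERROR (undeclared)
  Line 2: use 'b' -> ERROR (undeclared)
  Line 3: use 'x' -> ERROR (undeclared)
  Line 4: use 'x' -> ERROR (undeclared)
  Line 5: use 'b' -> ERROR (undeclared)
Total undeclared variable errors: 5

5


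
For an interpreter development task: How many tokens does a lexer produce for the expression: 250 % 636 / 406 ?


Scanning '250 % 636 / 406'
Token 1: '250' -> integer_literal
Token 2: '%' -> operator
Token 3: '636' -> integer_literal
Token 4: '/' -> operator
Token 5: '406' -> integer_literal
Total tokens: 5

5


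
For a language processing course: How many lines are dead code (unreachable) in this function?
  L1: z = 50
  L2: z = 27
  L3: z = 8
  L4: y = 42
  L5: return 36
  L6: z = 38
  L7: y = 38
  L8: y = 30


Analyzing control flow:
  L1: reachable (before return)
  L2: reachable (before return)
  L3: reachable (before return)
  L4: reachable (before return)
  L5: reachable (return statement)
  L6: DEAD (after return at L5)
  L7: DEAD (after return at L5)
  L8: DEAD (after return at L5)
Return at L5, total lines = 8
Dead lines: L6 through L8
Count: 3

3


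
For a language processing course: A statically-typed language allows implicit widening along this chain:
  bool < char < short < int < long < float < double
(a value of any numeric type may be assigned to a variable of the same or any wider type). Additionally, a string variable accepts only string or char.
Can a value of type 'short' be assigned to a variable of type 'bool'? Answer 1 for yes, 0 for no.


Target variable type: bool
Source value type: short
Numeric ranks: short=2, bool=0
Widening allowed iff rank(source) <= rank(target): 2 <= 0? No
Result: 0

0


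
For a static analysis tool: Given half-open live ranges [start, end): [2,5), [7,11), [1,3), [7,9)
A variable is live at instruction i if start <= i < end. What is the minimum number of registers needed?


Live ranges:
  Var0: [2, 5)
  Var1: [7, 11)
  Var2: [1, 3)
  Var3: [7, 9)
Sweep-line events (position, delta, active):
  pos=1 start -> active=1
  pos=2 start -> active=2
  pos=3 end -> active=1
  pos=5 end -> active=0
  pos=7 start -> active=1
  pos=7 start -> active=2
  pos=9 end -> active=1
  pos=11 end -> active=0
Maximum simultaneous active: 2
Minimum registers needed: 2

2


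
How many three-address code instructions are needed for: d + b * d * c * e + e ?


Expression: d + b * d * c * e + e
Generating three-address code (respecting * over +/- precedence):
  Instruction 1: t1 = b * d
  Instruction 2: t2 = t1 * c
  Instruction 3: t3 = t2 * e
  Instruction 4: t4 = d + t3
  Instruction 5: t5 = t4 + e
Total instructions: 5

5


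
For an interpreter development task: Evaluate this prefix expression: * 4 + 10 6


Parsing prefix expression: * 4 + 10 6
Step 1: Innermost operation '+ 10 6'
  10 + 6 = 16
Step 2: Outer operation '* 4 [16]'
  4 * 16 = 64

64


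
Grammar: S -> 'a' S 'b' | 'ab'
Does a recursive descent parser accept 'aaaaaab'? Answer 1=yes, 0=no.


Grammar accepts strings of the form a^n b^n (n >= 1)
Word: 'aaaaaab'
Counting: 6 a's and 1 b's
Check: 6 == 1? No
Mismatch: a-count != b-count
Rejected

0


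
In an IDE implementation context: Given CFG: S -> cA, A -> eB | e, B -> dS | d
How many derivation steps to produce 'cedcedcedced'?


Grammar: S -> cA, A -> eB | e, B -> dS | d
Deriving 'cedcedcedced':
Step 1: S -> cA => cA
Step 2: A -> eB => ceB
Step 3: B -> dS => cedS
Step 4: S -> cA => cedcA
Step 5: A -> eB => cedceB
Step 6: B -> dS => cedcedS
Step 7: S -> cA => cedcedcA
Step 8: A -> eB => cedcedceB
Step 9: B -> dS => cedcedcedS
Step 10: S -> cA => cedcedcedcA
Step 11: A -> eB => cedcedcedceB
Step 12: B -> d => cedcedcedced
Total derivation steps: 12

12


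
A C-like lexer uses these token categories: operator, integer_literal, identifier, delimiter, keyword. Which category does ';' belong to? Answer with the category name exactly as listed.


Token: ';'
Checking categories:
  identifier: no
  integer_literal: no
  operator: no
  keyword: no
  delimiter: YES
Category: delimiter

delimiter


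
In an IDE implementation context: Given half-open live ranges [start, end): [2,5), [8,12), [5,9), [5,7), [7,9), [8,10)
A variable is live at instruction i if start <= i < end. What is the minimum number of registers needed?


Live ranges:
  Var0: [2, 5)
  Var1: [8, 12)
  Var2: [5, 9)
  Var3: [5, 7)
  Var4: [7, 9)
  Var5: [8, 10)
Sweep-line events (position, delta, active):
  pos=2 start -> active=1
  pos=5 end -> active=0
  pos=5 start -> active=1
  pos=5 start -> active=2
  pos=7 end -> active=1
  pos=7 start -> active=2
  pos=8 start -> active=3
  pos=8 start -> active=4
  pos=9 end -> active=3
  pos=9 end -> active=2
  pos=10 end -> active=1
  pos=12 end -> active=0
Maximum simultaneous active: 4
Minimum registers needed: 4

4


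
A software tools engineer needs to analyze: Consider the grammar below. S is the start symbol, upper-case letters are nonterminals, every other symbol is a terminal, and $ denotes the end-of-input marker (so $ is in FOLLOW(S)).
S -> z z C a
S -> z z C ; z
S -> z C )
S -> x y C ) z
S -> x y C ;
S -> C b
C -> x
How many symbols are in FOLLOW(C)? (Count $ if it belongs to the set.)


S is the start symbol and does not occur in any rule body, so FOLLOW(S) = {$}.
Examining every occurrence of C in a rule body:
  S -> z z C a : C is followed by terminal 'a' -> add 'a'
  S -> z z C ; z : C is followed by terminal ';' -> add ';'
  S -> z C ) : C is followed by terminal ')' -> add ')'
  S -> x y C ) z : C is followed by terminal ')' -> add ')' (already in the set)
  S -> x y C ; : C is followed by terminal ';' -> add ';' (already in the set)
  S -> C b : C is followed by terminal 'b' -> add 'b'
  C -> x : C does not occur in the body -> contributes nothing
FOLLOW(C) = {), ;, a, b}
Count: 4

4


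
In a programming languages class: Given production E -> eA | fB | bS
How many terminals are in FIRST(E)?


Production: E -> eA | fB | bS
Examining each alternative for leading terminals:
  E -> eA : first terminal = 'e'
  E -> fB : first terminal = 'f'
  E -> bS : first terminal = 'b'
FIRST(E) = {b, e, f}
Count: 3

3


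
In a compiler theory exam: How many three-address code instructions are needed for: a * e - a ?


Expression: a * e - a
Generating three-address code (respecting * over +/- precedence):
  Instruction 1: t1 = a * e
  Instruction 2: t2 = t1 - a
Total instructions: 2

2


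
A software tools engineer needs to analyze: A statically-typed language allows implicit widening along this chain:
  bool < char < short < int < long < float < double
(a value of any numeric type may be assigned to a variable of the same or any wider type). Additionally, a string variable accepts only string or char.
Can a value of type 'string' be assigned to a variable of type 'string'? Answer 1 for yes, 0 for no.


Target variable type: string
Source value type: string
Rule: string accepts only {string, char}
  source 'string' in {string, char}? Yes
Result: 1

1


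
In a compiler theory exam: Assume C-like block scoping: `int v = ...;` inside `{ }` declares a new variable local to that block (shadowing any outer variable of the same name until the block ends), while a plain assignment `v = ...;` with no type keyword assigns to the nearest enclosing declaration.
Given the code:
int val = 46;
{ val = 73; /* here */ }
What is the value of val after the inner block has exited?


Analyzing scoping rules:
Outer scope: declares val = 46
Inner block: 'val = 73;' has no type keyword, so it is an assignment to the outer val (no shadowing)
The assignment changed the outer variable itself, so the new value persists after the block -> 73
Result: 73

73


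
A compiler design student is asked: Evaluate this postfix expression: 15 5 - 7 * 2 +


Processing tokens left to right:
Push 15, Push 5
Pop 15 and 5, compute 15 - 5 = 10, push 10
Push 7
Pop 10 and 7, compute 10 * 7 = 70, push 70
Push 2
Pop 70 and 2, compute 70 + 2 = 72, push 72
Stack result: 72

72


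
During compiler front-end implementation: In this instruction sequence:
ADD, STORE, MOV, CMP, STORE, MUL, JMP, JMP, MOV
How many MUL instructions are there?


Scanning instruction sequence for MUL:
  Position 1: ADD
  Position 2: STORE
  Position 3: MOV
  Position 4: CMP
  Position 5: STORE
  Position 6: MUL <- MATCH
  Position 7: JMP
  Position 8: JMP
  Position 9: MOV
Matches at positions: [6]
Total MUL count: 1

1


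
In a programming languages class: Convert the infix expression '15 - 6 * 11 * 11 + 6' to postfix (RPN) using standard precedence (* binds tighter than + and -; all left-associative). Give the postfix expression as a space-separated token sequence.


Applying the shunting-yard algorithm:
  Operand 15 -> output
  Push '-' onto operator stack -> op-stack: [-]
  Operand 6 -> output
  Push '*' onto operator stack -> op-stack: [-, *]
  Operand 11 -> output
  See '*' (prec 2); top '*' (prec 2) >= it -> pop '*' to output
  Push '*' onto operator stack -> op-stack: [-, *]
  Operand 11 -> output
  See '+' (prec 1); top '*' (prec 2) >= it -> pop '*' to output
  See '+' (prec 1); top '-' (prec 1) >= it -> pop '-' to output
  Push '+' onto operator stack -> op-stack: [+]
  Operand 6 -> output
  End of input: pop '+' to output
Postfix result: 15 6 11 * 11 * - 6 +

15 6 11 * 11 * - 6 +


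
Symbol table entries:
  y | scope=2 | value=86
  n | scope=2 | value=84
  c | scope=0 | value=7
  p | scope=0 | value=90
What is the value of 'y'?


Searching symbol table for 'y':
  y | scope=2 | value=86 <- MATCH
  n | scope=2 | value=84
  c | scope=0 | value=7
  p | scope=0 | value=90
Found 'y' at scope 2 with value 86

86


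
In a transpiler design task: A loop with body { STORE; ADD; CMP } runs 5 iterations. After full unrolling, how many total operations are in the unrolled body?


Loop body operations: STORE, ADD, CMP (3 ops per iteration)
Unrolling 5 iterations:
  Iteration 1: STORE, ADD, CMP (3 ops)
  Iteration 2: STORE, ADD, CMP (3 ops)
  Iteration 3: STORE, ADD, CMP (3 ops)
  Iteration 4: STORE, ADD, CMP (3 ops)
  Iteration 5: STORE, ADD, CMP (3 ops)
Total: 5 iterations * 3 ops/iter = 15 operations

15


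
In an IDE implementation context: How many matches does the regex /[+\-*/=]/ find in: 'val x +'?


Pattern: /[+\-*/=]/ (operators)
Input: 'val x +'
Scanning for matches:
  Match 1: '+'
Total matches: 1

1


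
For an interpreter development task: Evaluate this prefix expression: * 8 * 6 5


Parsing prefix expression: * 8 * 6 5
Step 1: Innermost operation '* 6 5'
  6 * 5 = 30
Step 2: Outer operation '* 8 [30]'
  8 * 30 = 240

240


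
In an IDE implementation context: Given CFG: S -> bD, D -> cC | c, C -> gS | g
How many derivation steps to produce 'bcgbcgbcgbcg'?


Grammar: S -> bD, D -> cC | c, C -> gS | g
Deriving 'bcgbcgbcgbcg':
Step 1: S -> bD => bD
Step 2: D -> cC => bcC
Step 3: C -> gS => bcgS
Step 4: S -> bD => bcgbD
Step 5: D -> cC => bcgbcC
Step 6: C -> gS => bcgbcgS
Step 7: S -> bD => bcgbcgbD
Step 8: D -> cC => bcgbcgbcC
Step 9: C -> gS => bcgbcgbcgS
Step 10: S -> bD => bcgbcgbcgbD
Step 11: D -> cC => bcgbcgbcgbcC
Step 12: C -> g => bcgbcgbcgbcg
Total derivation steps: 12

12


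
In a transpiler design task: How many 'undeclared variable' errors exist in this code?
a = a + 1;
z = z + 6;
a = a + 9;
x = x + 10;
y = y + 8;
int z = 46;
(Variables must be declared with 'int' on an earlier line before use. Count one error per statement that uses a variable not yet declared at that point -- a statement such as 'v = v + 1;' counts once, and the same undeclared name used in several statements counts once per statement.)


Scanning code line by line:
  Line 1: use 'a' -> ERROR (undeclared)
  Line 2: use 'z' -> ERROR (undeclared)
  Line 3: use 'a' -> ERROR (undeclared)
  Line 4: use 'x' -> ERROR (undeclared)
  Line 5: use 'y' -> ERROR (undeclared)
  Line 6: declare 'z' -> declared = ['z']
Total undeclared variable errors: 5

5


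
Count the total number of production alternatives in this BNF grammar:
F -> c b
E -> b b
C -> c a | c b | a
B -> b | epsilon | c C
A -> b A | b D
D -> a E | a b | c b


Counting alternatives per rule:
  F: 1 alternative(s)
  E: 1 alternative(s)
  C: 3 alternative(s)
  B: 3 alternative(s)
  A: 2 alternative(s)
  D: 3 alternative(s)
Sum: 1 + 1 + 3 + 3 + 2 + 3 = 13

13


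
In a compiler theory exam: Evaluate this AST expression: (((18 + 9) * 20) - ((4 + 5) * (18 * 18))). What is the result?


Expression: (((18 + 9) * 20) - ((4 + 5) * (18 * 18)))
Evaluating step by step:
  18 + 9 = 27
  27 * 20 = 540
  4 + 5 = 9
  18 * 18 = 324
  9 * 324 = 2916
  540 - 2916 = -2376
Result: -2376

-2376


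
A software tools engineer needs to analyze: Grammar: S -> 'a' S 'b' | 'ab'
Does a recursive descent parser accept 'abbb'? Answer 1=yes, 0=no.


Grammar accepts strings of the form a^n b^n (n >= 1)
Word: 'abbb'
Counting: 1 a's and 3 b's
Check: 1 == 3? No
Mismatch: a-count != b-count
Rejected

0


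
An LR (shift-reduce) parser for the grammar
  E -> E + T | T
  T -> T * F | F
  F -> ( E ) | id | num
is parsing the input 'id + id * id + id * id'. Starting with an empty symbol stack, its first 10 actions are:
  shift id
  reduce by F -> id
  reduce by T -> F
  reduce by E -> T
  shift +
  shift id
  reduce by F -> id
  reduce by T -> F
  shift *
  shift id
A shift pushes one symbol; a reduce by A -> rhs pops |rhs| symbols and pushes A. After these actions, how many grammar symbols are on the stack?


Tracking the symbol stack through each action:
  Action 1: shift 'id' : push -> stack = [id] (size 1)
  Action 2: reduce by F -> id : pop 1, push F -> stack = [F] (size 1)
  Action 3: reduce by T -> F : pop 1, push T -> stack = [T] (size 1)
  Action 4: reduce by E -> T : pop 1, push E -> stack = [E] (size 1)
  Action 5: shift '+' : push -> stack = [E, +] (size 2)
  Action 6: shift 'id' : push -> stack = [E, +, id] (size 3)
  Action 7: reduce by F -> id : pop 1, push F -> stack = [E, +, F] (size 3)
  Action 8: reduce by T -> F : pop 1, push T -> stack = [E, +, T] (size 3)
  Action 9: shift '*' : push -> stack = [E, +, T, *] (size 4)
  Action 10: shift 'id' : push -> stack = [E, +, T, *, id] (size 5)
Final stack size: 5

5


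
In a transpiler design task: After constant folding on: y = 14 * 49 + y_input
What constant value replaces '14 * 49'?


Identifying constant sub-expression:
  Original: y = 14 * 49 + y_input
  14 and 49 are both compile-time constants
  Evaluating: 14 * 49 = 686
  After folding: y = 686 + y_input

686


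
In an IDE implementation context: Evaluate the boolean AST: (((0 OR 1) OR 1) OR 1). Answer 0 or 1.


Step 1: Evaluate inner node
  0 OR 1 = 1
Step 2: Evaluate next node
  1 OR 1 = 1
Step 3: Evaluate root node
  1 OR 1 = 1

1


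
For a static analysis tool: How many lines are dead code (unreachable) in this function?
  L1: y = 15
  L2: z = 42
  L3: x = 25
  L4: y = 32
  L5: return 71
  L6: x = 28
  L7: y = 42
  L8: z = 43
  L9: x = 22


Analyzing control flow:
  L1: reachable (before return)
  L2: reachable (before return)
  L3: reachable (before return)
  L4: reachable (before return)
  L5: reachable (return statement)
  L6: DEAD (after return at L5)
  L7: DEAD (after return at L5)
  L8: DEAD (after return at L5)
  L9: DEAD (after return at L5)
Return at L5, total lines = 9
Dead lines: L6 through L9
Count: 4

4


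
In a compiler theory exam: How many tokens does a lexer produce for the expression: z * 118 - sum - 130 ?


Scanning 'z * 118 - sum - 130'
Token 1: 'z' -> identifier
Token 2: '*' -> operator
Token 3: '118' -> integer_literal
Token 4: '-' -> operator
Token 5: 'sum' -> identifier
Token 6: '-' -> operator
Token 7: '130' -> integer_literal
Total tokens: 7

7


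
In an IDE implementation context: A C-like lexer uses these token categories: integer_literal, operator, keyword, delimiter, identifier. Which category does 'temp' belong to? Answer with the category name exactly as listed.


Token: 'temp'
Checking categories:
  identifier: YES
  integer_literal: no
  operator: no
  keyword: no
  delimiter: no
Category: identifier

identifier


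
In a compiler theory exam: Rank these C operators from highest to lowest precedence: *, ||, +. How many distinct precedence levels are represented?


Looking up precedence for each operator:
  * -> precedence 6
  || -> precedence 1
  + -> precedence 5
Sorted highest to lowest: *, +, ||
Distinct precedence values: [6, 5, 1]
Number of distinct levels: 3

3


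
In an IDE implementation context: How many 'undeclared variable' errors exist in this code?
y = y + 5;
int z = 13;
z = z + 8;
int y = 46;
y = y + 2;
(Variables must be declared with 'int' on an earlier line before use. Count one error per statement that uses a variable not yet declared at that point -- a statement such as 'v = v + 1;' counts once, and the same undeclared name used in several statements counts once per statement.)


Scanning code line by line:
  Line 1: use 'y' -> ERROR (undeclared)
  Line 2: declare 'z' -> declared = ['z']
  Line 3: use 'z' -> OK (declared)
  Line 4: declare 'y' -> declared = ['y', 'z']
  Line 5: use 'y' -> OK (declared)
Total undeclared variable errors: 1

1


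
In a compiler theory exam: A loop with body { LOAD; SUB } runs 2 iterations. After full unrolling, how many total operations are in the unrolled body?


Loop body operations: LOAD, SUB (2 ops per iteration)
Unrolling 2 iterations:
  Iteration 1: LOAD, SUB (2 ops)
  Iteration 2: LOAD, SUB (2 ops)
Total: 2 iterations * 2 ops/iter = 4 operations

4


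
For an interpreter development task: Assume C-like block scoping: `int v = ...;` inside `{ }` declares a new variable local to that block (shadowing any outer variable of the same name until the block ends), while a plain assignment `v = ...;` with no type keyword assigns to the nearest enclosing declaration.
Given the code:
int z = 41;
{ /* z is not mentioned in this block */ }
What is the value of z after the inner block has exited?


Analyzing scoping rules:
Outer scope: declares z = 41
Inner block: z is neither redeclared nor assigned -> unchanged
After the block -> 41
Result: 41

41


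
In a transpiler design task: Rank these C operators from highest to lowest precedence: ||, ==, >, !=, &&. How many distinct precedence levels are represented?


Looking up precedence for each operator:
  || -> precedence 1
  == -> precedence 3
  > -> precedence 4
  != -> precedence 3
  && -> precedence 2
Sorted highest to lowest: >, ==, !=, &&, ||
Distinct precedence values: [4, 3, 2, 1]
Number of distinct levels: 4

4


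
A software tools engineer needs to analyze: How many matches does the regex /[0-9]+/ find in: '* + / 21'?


Pattern: /[0-9]+/ (int literals)
Input: '* + / 21'
Scanning for matches:
  Match 1: '21'
Total matches: 1

1


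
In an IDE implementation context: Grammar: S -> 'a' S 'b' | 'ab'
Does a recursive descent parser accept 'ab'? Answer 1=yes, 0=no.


Grammar accepts strings of the form a^n b^n (n >= 1)
Word: 'ab'
Counting: 1 a's and 1 b's
Check: 1 == 1? Yes
Derivation (S -> aSb applied 0 time(s), then S -> ab): S => ab
Accepted

1


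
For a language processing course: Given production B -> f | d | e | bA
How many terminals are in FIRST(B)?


Production: B -> f | d | e | bA
Examining each alternative for leading terminals:
  B -> f : first terminal = 'f'
  B -> d : first terminal = 'd'
  B -> e : first terminal = 'e'
  B -> bA : first terminal = 'b'
FIRST(B) = {b, d, e, f}
Count: 4

4


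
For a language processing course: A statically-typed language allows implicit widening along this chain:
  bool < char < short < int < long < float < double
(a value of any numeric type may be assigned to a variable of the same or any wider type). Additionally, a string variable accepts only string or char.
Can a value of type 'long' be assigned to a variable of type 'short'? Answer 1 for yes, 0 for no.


Target variable type: short
Source value type: long
Numeric ranks: long=4, short=2
Widening allowed iff rank(source) <= rank(target): 4 <= 2? No
Result: 0

0


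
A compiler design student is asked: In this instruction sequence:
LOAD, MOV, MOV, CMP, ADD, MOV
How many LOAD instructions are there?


Scanning instruction sequence for LOAD:
  Position 1: LOAD <- MATCH
  Position 2: MOV
  Position 3: MOV
  Position 4: CMP
  Position 5: ADD
  Position 6: MOV
Matches at positions: [1]
Total LOAD count: 1

1


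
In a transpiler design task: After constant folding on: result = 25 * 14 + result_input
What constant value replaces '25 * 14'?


Identifying constant sub-expression:
  Original: result = 25 * 14 + result_input
  25 and 14 are both compile-time constants
  Evaluating: 25 * 14 = 350
  After folding: result = 350 + result_input

350


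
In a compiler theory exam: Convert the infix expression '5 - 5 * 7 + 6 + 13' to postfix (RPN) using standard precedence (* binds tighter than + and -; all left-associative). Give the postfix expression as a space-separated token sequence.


Applying the shunting-yard algorithm:
  Operand 5 -> output
  Push '-' onto operator stack -> op-stack: [-]
  Operand 5 -> output
  Push '*' onto operator stack -> op-stack: [-, *]
  Operand 7 -> output
  See '+' (prec 1); top '*' (prec 2) >= it -> pop '*' to output
  See '+' (prec 1); top '-' (prec 1) >= it -> pop '-' to output
  Push '+' onto operator stack -> op-stack: [+]
  Operand 6 -> output
  See '+' (prec 1); top '+' (prec 1) >= it -> pop '+' to output
  Push '+' onto operator stack -> op-stack: [+]
  Operand 13 -> output
  End of input: pop '+' to output
Postfix result: 5 5 7 * - 6 + 13 +

5 5 7 * - 6 + 13 +


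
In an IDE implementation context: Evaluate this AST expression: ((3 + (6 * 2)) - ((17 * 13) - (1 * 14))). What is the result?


Expression: ((3 + (6 * 2)) - ((17 * 13) - (1 * 14)))
Evaluating step by step:
  6 * 2 = 12
  3 + 12 = 15
  17 * 13 = 221
  1 * 14 = 14
  221 - 14 = 207
  15 - 207 = -192
Result: -192

-192


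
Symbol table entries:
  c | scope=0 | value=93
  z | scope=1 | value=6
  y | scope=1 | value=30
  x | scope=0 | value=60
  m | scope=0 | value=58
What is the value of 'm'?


Searching symbol table for 'm':
  c | scope=0 | value=93
  z | scope=1 | value=6
  y | scope=1 | value=30
  x | scope=0 | value=60
  m | scope=0 | value=58 <- MATCH
Found 'm' at scope 0 with value 58

58


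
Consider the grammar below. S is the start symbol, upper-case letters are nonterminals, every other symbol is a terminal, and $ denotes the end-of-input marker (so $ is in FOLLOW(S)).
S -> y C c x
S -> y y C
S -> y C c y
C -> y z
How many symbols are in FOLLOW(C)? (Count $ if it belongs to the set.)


S is the start symbol and does not occur in any rule body, so FOLLOW(S) = {$}.
Examining every occurrence of C in a rule body:
  S -> y C c x : C is followed by terminal 'c' -> add 'c'
  S -> y y C : C is at the right end -> add FOLLOW(S) = {$}
  S -> y C c y : C is followed by terminal 'c' -> add 'c' (already in the set)
  C -> y z : C does not occur in the body -> contributes nothing
FOLLOW(C) = {c, $}
Count: 2

2


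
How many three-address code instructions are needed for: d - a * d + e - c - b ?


Expression: d - a * d + e - c - b
Generating three-address code (respecting * over +/- precedence):
  Instruction 1: t1 = a * d
  Instruction 2: t2 = d - t1
  Instruction 3: t3 = t2 + e
  Instruction 4: t4 = t3 - c
  Instruction 5: t5 = t4 - b
Total instructions: 5

5


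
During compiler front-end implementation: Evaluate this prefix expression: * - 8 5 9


Parsing prefix expression: * - 8 5 9
Step 1: Innermost operation '- 8 5'
  8 - 5 = 3
Step 2: Outer operation '* [3] 9'
  3 * 9 = 27

27


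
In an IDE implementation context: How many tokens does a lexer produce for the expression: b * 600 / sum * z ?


Scanning 'b * 600 / sum * z'
Token 1: 'b' -> identifier
Token 2: '*' -> operator
Token 3: '600' -> integer_literal
Token 4: '/' -> operator
Token 5: 'sum' -> identifier
Token 6: '*' -> operator
Token 7: 'z' -> identifier
Total tokens: 7

7


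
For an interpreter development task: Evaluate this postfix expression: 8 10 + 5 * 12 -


Processing tokens left to right:
Push 8, Push 10
Pop 8 and 10, compute 8 + 10 = 18, push 18
Push 5
Pop 18 and 5, compute 18 * 5 = 90, push 90
Push 12
Pop 90 and 12, compute 90 - 12 = 78, push 78
Stack result: 78

78


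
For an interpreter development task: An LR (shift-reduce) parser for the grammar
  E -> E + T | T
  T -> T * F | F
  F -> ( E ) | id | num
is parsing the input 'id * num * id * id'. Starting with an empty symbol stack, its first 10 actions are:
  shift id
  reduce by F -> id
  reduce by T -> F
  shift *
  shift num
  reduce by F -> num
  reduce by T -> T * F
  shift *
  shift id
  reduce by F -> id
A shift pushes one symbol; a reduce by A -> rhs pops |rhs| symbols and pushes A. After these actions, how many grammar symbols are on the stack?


Tracking the symbol stack through each action:
  Action 1: shift 'id' : push -> stack = [id] (size 1)
  Action 2: reduce by F -> id : pop 1, push F -> stack = [F] (size 1)
  Action 3: reduce by T -> F : pop 1, push T -> stack = [T] (size 1)
  Action 4: shift '*' : push -> stack = [T, *] (size 2)
  Action 5: shift 'num' : push -> stack = [T, *, num] (size 3)
  Action 6: reduce by F -> num : pop 1, push F -> stack = [T, *, F] (size 3)
  Action 7: reduce by T -> T * F : pop 3, push T -> stack = [T] (size 1)
  Action 8: shift '*' : push -> stack = [T, *] (size 2)
  Action 9: shift 'id' : push -> stack = [T, *, id] (size 3)
  Action 10: reduce by F -> id : pop 1, push F -> stack = [T, *, F] (size 3)
Final stack size: 3

3


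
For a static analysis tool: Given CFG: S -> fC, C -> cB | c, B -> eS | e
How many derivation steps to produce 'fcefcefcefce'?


Grammar: S -> fC, C -> cB | c, B -> eS | e
Deriving 'fcefcefcefce':
Step 1: S -> fC => fC
Step 2: C -> cB => fcB
Step 3: B -> eS => fceS
Step 4: S -> fC => fcefC
Step 5: C -> cB => fcefcB
Step 6: B -> eS => fcefceS
Step 7: S -> fC => fcefcefC
Step 8: C -> cB => fcefcefcB
Step 9: B -> eS => fcefcefceS
Step 10: S -> fC => fcefcefcefC
Step 11: C -> cB => fcefcefcefcB
Step 12: B -> e => fcefcefcefce
Total derivation steps: 12

12


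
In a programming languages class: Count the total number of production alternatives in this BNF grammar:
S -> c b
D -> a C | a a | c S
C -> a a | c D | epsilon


Counting alternatives per rule:
  S: 1 alternative(s)
  D: 3 alternative(s)
  C: 3 alternative(s)
Sum: 1 + 3 + 3 = 7

7


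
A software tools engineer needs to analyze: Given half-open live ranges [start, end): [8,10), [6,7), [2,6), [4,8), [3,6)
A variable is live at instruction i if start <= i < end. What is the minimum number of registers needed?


Live ranges:
  Var0: [8, 10)
  Var1: [6, 7)
  Var2: [2, 6)
  Var3: [4, 8)
  Var4: [3, 6)
Sweep-line events (position, delta, active):
  pos=2 start -> active=1
  pos=3 start -> active=2
  pos=4 start -> active=3
  pos=6 end -> active=2
  pos=6 end -> active=1
  pos=6 start -> active=2
  pos=7 end -> active=1
  pos=8 end -> active=0
  pos=8 start -> active=1
  pos=10 end -> active=0
Maximum simultaneous active: 3
Minimum registers needed: 3

3


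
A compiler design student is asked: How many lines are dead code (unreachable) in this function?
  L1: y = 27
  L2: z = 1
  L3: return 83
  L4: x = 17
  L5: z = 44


Analyzing control flow:
  L1: reachable (before return)
  L2: reachable (before return)
  L3: reachable (return statement)
  L4: DEAD (after return at L3)
  L5: DEAD (after return at L3)
Return at L3, total lines = 5
Dead lines: L4 through L5
Count: 2

2


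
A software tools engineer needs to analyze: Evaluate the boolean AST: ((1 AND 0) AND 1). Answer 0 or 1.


Step 1: Evaluate inner node
  1 AND 0 = 0
Step 2: Evaluate root node
  0 AND 1 = 0

0


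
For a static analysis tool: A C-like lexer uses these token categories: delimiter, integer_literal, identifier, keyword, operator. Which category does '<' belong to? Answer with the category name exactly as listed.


Token: '<'
Checking categories:
  identifier: no
  integer_literal: no
  operator: YES
  keyword: no
  delimiter: no
Category: operator

operator


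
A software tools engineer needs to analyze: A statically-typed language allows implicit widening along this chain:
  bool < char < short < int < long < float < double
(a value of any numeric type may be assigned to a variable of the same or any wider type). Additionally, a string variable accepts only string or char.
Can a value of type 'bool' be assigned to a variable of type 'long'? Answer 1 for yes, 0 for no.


Target variable type: long
Source value type: bool
Numeric ranks: bool=0, long=4
Widening allowed iff rank(source) <= rank(target): 0 <= 4? Yes
Result: 1

1


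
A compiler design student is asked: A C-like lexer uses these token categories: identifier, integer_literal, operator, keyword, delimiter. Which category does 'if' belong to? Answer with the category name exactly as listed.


Token: 'if'
Checking categories:
  identifier: no
  integer_literal: no
  operator: no
  keyword: YES
  delimiter: no
Category: keyword

keyword


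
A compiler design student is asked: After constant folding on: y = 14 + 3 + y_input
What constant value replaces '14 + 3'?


Identifying constant sub-expression:
  Original: y = 14 + 3 + y_input
  14 and 3 are both compile-time constants
  Evaluating: 14 + 3 = 17
  After folding: y = 17 + y_input

17


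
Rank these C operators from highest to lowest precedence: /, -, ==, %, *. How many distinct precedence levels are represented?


Looking up precedence for each operator:
  / -> precedence 6
  - -> precedence 5
  == -> precedence 3
  % -> precedence 6
  * -> precedence 6
Sorted highest to lowest: /, %, *, -, ==
Distinct precedence values: [6, 5, 3]
Number of distinct levels: 3

3


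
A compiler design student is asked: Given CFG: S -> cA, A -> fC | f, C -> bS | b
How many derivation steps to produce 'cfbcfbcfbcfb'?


Grammar: S -> cA, A -> fC | f, C -> bS | b
Deriving 'cfbcfbcfbcfb':
Step 1: S -> cA => cA
Step 2: A -> fC => cfC
Step 3: C -> bS => cfbS
Step 4: S -> cA => cfbcA
Step 5: A -> fC => cfbcfC
Step 6: C -> bS => cfbcfbS
Step 7: S -> cA => cfbcfbcA
Step 8: A -> fC => cfbcfbcfC
Step 9: C -> bS => cfbcfbcfbS
Step 10: S -> cA => cfbcfbcfbcA
Step 11: A -> fC => cfbcfbcfbcfC
Step 12: C -> b => cfbcfbcfbcfb
Total derivation steps: 12

12


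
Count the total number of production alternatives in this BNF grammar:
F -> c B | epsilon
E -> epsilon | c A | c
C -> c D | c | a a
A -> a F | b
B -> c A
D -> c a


Counting alternatives per rule:
  F: 2 alternative(s)
  E: 3 alternative(s)
  C: 3 alternative(s)
  A: 2 alternative(s)
  B: 1 alternative(s)
  D: 1 alternative(s)
Sum: 2 + 3 + 3 + 2 + 1 + 1 = 12

12


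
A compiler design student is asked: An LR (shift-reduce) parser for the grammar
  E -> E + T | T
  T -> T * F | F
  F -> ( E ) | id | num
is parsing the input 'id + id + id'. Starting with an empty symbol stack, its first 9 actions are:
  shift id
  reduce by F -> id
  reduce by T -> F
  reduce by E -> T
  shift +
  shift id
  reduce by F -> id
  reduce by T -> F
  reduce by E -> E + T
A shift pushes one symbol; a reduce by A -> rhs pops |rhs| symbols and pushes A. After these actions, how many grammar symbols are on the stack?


Tracking the symbol stack through each action:
  Action 1: shift 'id' : push -> stack = [id] (size 1)
  Action 2: reduce by F -> id : pop 1, push F -> stack = [F] (size 1)
  Action 3: reduce by T -> F : pop 1, push T -> stack = [T] (size 1)
  Action 4: reduce by E -> T : pop 1, push E -> stack = [E] (size 1)
  Action 5: shift '+' : push -> stack = [E, +] (size 2)
  Action 6: shift 'id' : push -> stack = [E, +, id] (size 3)
  Action 7: reduce by F -> id : pop 1, push F -> stack = [E, +, F] (size 3)
  Action 8: reduce by T -> F : pop 1, push T -> stack = [E, +, T] (size 3)
  Action 9: reduce by E -> E + T : pop 3, push E -> stack = [E] (size 1)
Final stack size: 1

1


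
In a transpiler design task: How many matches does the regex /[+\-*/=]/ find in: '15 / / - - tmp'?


Pattern: /[+\-*/=]/ (operators)
Input: '15 / / - - tmp'
Scanning for matches:
  Match 1: '/'
  Match 2: '/'
  Match 3: '-'
  Match 4: '-'
Total matches: 4

4


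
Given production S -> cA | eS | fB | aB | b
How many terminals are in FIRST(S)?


Production: S -> cA | eS | fB | aB | b
Examining each alternative for leading terminals:
  S -> cA : first terminal = 'c'
  S -> eS : first terminal = 'e'
  S -> fB : first terminal = 'f'
  S -> aB : first terminal = 'a'
  S -> b : first terminal = 'b'
FIRST(S) = {a, b, c, e, f}
Count: 5

5


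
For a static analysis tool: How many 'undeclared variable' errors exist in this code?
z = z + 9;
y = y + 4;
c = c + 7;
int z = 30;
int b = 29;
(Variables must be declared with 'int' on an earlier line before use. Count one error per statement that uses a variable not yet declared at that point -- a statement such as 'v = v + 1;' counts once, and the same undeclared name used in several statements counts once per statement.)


Scanning code line by line:
  Line 1: use 'z' -> ERROR (undeclared)
  Line 2: use 'y' -> ERROR (undeclared)
  Line 3: use 'c' -> ERROR (undeclared)
  Line 4: declare 'z' -> declared = ['z']
  Line 5: declare 'b' -> declared = ['b', 'z']
Total undeclared variable errors: 3

3


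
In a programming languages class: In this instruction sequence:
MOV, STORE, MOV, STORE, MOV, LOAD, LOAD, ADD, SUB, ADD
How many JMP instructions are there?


Scanning instruction sequence for JMP:
  Position 1: MOV
  Position 2: STORE
  Position 3: MOV
  Position 4: STORE
  Position 5: MOV
  Position 6: LOAD
  Position 7: LOAD
  Position 8: ADD
  Position 9: SUB
  Position 10: ADD
Matches at positions: []
Total JMP count: 0

0


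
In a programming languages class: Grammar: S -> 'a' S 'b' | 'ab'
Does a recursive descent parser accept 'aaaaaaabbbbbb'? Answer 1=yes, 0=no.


Grammar accepts strings of the form a^n b^n (n >= 1)
Word: 'aaaaaaabbbbbb'
Counting: 7 a's and 6 b's
Check: 7 == 6? No
Mismatch: a-count != b-count
Rejected

0


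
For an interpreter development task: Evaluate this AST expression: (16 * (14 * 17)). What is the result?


Expression: (16 * (14 * 17))
Evaluating step by step:
  14 * 17 = 238
  16 * 238 = 3808
Result: 3808

3808


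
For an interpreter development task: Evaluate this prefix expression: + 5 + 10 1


Parsing prefix expression: + 5 + 10 1
Step 1: Innermost operation '+ 10 1'
  10 + 1 = 11
Step 2: Outer operation '+ 5 [11]'
  5 + 11 = 16

16


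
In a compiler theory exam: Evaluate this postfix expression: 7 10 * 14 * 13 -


Processing tokens left to right:
Push 7, Push 10
Pop 7 and 10, compute 7 * 10 = 70, push 70
Push 14
Pop 70 and 14, compute 70 * 14 = 980, push 980
Push 13
Pop 980 and 13, compute 980 - 13 = 967, push 967
Stack result: 967

967


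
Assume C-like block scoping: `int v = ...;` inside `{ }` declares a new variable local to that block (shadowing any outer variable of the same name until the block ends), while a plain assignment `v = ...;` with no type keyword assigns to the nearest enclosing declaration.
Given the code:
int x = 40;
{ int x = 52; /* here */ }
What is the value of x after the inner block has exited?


Analyzing scoping rules:
Outer scope: declares x = 40
Inner block: 'int x = 52;' declares a NEW x that shadows the outer one
When the block exits the inner x goes out of scope; the outer x was never modified -> 40
Result: 40

40


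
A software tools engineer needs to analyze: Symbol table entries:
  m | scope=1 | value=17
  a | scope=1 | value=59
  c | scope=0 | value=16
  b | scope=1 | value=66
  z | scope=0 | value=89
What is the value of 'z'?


Searching symbol table for 'z':
  m | scope=1 | value=17
  a | scope=1 | value=59
  c | scope=0 | value=16
  b | scope=1 | value=66
  z | scope=0 | value=89 <- MATCH
Found 'z' at scope 0 with value 89

89
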